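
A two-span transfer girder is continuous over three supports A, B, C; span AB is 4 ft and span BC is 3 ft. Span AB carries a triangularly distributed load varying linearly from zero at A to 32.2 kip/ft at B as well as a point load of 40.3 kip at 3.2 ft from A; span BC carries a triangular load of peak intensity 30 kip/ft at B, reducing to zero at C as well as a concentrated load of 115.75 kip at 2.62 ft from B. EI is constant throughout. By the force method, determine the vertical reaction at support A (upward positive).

R_A = 17.06 kip

Take M_B as the redundant. Released structure: two simple spans AB and BC with a hinge at B.
End slopes at the hinge B, treating each span as simply supported:
  span AB: triangular load, peak 32.2: w₀L³/(45EI) = 45.8/EI
  span AB: point load 40.3 at a = 3.2: Pab(L + a)/(6LEI) = 30.95/EI
  span BC: triangular load, peak 30: w₀L³/(45EI) = 18/EI
  span BC: point load 115.75 at a = 2.62: Pab(L + b)/(6LEI) = 21.64/EI
  relative rotation θ_0 = (76.75 + 39.64)/EI = 116.4/EI
A unit hogging moment at B produces rotation L₁/(3EI) + L₂/(3EI) = 2.333/EI.
Compatibility: M_B·(L₁+L₂)/(3EI) = θ_0, giving M_B = 49.88 kip·ft (hogging).
Span AB, ΣM about A with M_B applied at B: R_B^{AB}·4 = 300.7 + 49.88, so R_B^{AB} = 87.64 kip and R_A = 104.7 − 87.64 = 17.06 kip.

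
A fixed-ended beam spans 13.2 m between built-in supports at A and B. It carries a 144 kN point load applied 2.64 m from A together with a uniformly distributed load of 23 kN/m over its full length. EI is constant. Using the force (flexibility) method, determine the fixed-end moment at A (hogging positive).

Release both end moments; the primary structure is a simply-supported span AB with redundants M_A and M_B.
Simple-span end rotations at A and B under the given loads:
  at A: point load 144 at a = 2.64: Pab(L + b)/(6LEI) = 1204/EI
  at B: point load 144 at a = 2.64: Pab(L + a)/(6LEI) = 802.9/EI
  at A: UDL 23: wL³/(24EI) = 2204/EI
  at B: UDL 23: wL³/(24EI) = 2204/EI
  θ_A0 = 3408/EI,  θ_B0 = 3007/EI
Flexibility coefficients: a unit moment at one end gives L/(3EI) there and L/(6EI) at the far end, so f₁₁ = f₂₂ = 4.4/EI and f₁₂ = f₂₁ = 2.2/EI.
Compatibility — zero rotation at each built-in end:
  4.4 M_A + 2.2 M_B = 3408
  2.2 M_A + 4.4 M_B = 3007
Solving the pair gives M_A = 577.3 kN·m and M_B = 394.8 kN·m (hogging).

M_A = 577.3 kN·m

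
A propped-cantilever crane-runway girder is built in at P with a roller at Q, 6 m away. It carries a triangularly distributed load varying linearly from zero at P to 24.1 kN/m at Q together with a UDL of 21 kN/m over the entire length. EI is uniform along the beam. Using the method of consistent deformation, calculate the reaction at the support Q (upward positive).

R_Q = 87.02 kN

Release the roller at Q. Primary structure: cantilever fixed at P.
Free-end deflection of the primary structure under the applied loading (downward +):
  triangular load, peak 24.1 at the free end: 11w₀L⁴/(120EI) = 2863/EI
  UDL 21: wL⁴/(8EI) = 3402/EI
  δ_0 = 6265/EI
Tip deflection under a unit load at Q: L³/(3EI) = 72/EI.
Compatibility at Q: δ_0 − R_Q·δ_{QQ} = 0, so R_Q = 6265/72 = 87.02 kN.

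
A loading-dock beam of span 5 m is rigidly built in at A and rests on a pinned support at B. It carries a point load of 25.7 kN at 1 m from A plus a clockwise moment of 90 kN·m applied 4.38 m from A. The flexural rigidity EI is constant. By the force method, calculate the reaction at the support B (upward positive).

R_B = 28.02 kN

Remove the prop at B; the released (primary) structure is a cantilever built in at A.
Primary-structure tip deflection at B by superposition:
  point load 25.7 at a = 1: Pa²(3L − a)/(6EI) = 59.97/EI
  clockwise couple 90 at a = 4.38: M₀a(2L − a)/(2EI) = 1108/EI
  δ_0 = 1168/EI
Flexibility coefficient — unit upward force at B: δ_{BB} = L³/(3EI) = 41.67/EI.
The prop prevents deflection at B: R_B = δ_0/δ_{BB} = 1168/41.67 = 28.02 kN.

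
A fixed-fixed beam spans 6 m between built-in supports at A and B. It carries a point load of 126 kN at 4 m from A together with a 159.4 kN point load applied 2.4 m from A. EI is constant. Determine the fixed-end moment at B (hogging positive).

M_B = 203.8 kN·m

Release both end moments; the primary structure is a simply-supported span AB with redundants M_A and M_B.
On the primary (simply-supported) span, the end slopes from the loading are:
  at A: point load 126 at a = 4: Pab(L + b)/(6LEI) = 224/EI
  at B: point load 126 at a = 4: Pab(L + a)/(6LEI) = 280/EI
  at A: point load 159.4 at a = 2.4: Pab(L + b)/(6LEI) = 367.3/EI
  at B: point load 159.4 at a = 2.4: Pab(L + a)/(6LEI) = 321.4/EI
  θ_A0 = 591.3/EI,  θ_B0 = 601.4/EI
Flexibility coefficients: a unit moment at one end gives L/(3EI) there and L/(6EI) at the far end, so f₁₁ = f₂₂ = 2/EI and f₁₂ = f₂₁ = 1/EI.
Compatibility — zero rotation at each built-in end:
  2 M_A + 1 M_B = 591.3
  1 M_A + 2 M_B = 601.4
Solving the pair gives M_A = 193.7 kN·m and M_B = 203.8 kN·m (hogging).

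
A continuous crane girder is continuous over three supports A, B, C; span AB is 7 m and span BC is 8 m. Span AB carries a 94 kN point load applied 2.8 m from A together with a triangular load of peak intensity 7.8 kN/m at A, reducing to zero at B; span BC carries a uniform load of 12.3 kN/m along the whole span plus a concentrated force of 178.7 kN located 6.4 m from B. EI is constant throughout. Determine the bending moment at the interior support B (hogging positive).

M_B = 187.7 kN·m

Insert a hinge at B; M_B is the redundant, and each span becomes simply supported.
Discontinuity in slope at B on the released structure — sum the simple-span end rotations:
  span AB: point load 94 at a = 2.8: Pab(L + a)/(6LEI) = 257.9/EI
  span AB: triangular load, peak 7.8: 7w₀L³/(360EI) = 52.02/EI
  span BC: UDL 12.3: wL³/(24EI) = 262.4/EI
  span BC: point load 178.7 at a = 6.4: Pab(L + b)/(6LEI) = 366/EI
  relative rotation θ_0 = (310 + 628.4)/EI = 938.3/EI
A unit hogging moment at B produces rotation L₁/(3EI) + L₂/(3EI) = 5/EI.
Slope continuity at B: θ_0 = M_B·5/EI, so M_B = 938.3/5 = 187.7 kN·m (hogging).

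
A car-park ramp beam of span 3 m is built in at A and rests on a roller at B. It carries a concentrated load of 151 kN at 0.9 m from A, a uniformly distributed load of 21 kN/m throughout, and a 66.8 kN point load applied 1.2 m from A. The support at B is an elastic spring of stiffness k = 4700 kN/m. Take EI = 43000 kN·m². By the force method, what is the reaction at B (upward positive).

R_B = 27.7 kN

Choose R_B as the redundant. The primary structure is the cantilever fixed at A.
Free-end deflection of the primary structure under the applied loading (downward +):
  point load 151 at a = 0.9: Pa²(3L − a)/(6EI) = 165.1/EI
  UDL 21: wL⁴/(8EI) = 212.6/EI
  point load 66.8 at a = 1.2: Pa²(3L − a)/(6EI) = 125/EI
  δ_0 = 502.8/EI
Tip deflection under a unit load at B: L³/(3EI) = 9/EI.
With EI = 43000 kN·m²: δ_0 = 0.011693 m and δ_{BB} = 0.000209 m/kN.
Compatibility — the spring shortens by R_B/k under the reaction it provides: δ_0 − R_B·δ_{BB} = R_B/k. With 1/k = 0.000213 m/kN, R_B = δ_0 / (δ_{BB} + 1/k) = 0.011693 / (0.000209 + 0.000213) = 27.7 kN.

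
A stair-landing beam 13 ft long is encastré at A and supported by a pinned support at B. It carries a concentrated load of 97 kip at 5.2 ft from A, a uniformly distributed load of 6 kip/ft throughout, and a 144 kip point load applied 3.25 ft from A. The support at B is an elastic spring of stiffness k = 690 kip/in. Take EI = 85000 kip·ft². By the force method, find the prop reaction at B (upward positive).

R_B = 60.95 kip

Remove the prop at B; the released (primary) structure is a cantilever built in at A.
Primary-structure tip deflection at B by superposition:
  point load 97 at a = 5.2: Pa²(3L − a)/(6EI) = 14776/EI
  UDL 6: wL⁴/(8EI) = 21421/EI
  point load 144 at a = 3.25: Pa²(3L − a)/(6EI) = 9063/EI
  δ_0 = 45259/EI
Tip deflection under a unit load at B: L³/(3EI) = 732.3/EI.
With EI = 85000 kip·ft²: δ_0 = 0.53246 ft and δ_{BB} = 0.008616 ft/kip.
Compatibility — the spring shortens by R_B/k under the reaction it provides: δ_0 − R_B·δ_{BB} = R_B/k. With 1/k = 1/(690×12) ft/kip = 0.000121 ft/kip, R_B = δ_0 / (δ_{BB} + 1/k) = 0.53246 / (0.008616 + 0.000121) = 60.95 kip.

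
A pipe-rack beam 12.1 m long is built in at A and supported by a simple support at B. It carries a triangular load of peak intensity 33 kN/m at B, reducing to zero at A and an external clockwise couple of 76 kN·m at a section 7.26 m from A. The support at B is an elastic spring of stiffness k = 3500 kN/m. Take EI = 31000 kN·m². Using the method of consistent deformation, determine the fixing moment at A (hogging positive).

M_A = 283.1 kN·m

Take the reaction at B as the redundant and release it; the primary structure is a cantilever fixed at A.
Deflection at B on the released cantilever, summing each load's contribution:
  triangular load, peak 33 at the free end: 11w₀L⁴/(120EI) = 64844/EI
  clockwise couple 76 at a = 7.26: M₀a(2L − a)/(2EI) = 4673/EI
  δ_0 = 69517/EI
Flexibility coefficient — unit upward force at B: δ_{BB} = L³/(3EI) = 590.5/EI.
With EI = 31000 kN·m²: δ_0 = 2.2425 m and δ_{BB} = 0.019049 m/kN.
Compatibility — the spring shortens by R_B/k under the reaction it provides: δ_0 − R_B·δ_{BB} = R_B/k. With 1/k = 0.000286 m/kN, R_B = δ_0 / (δ_{BB} + 1/k) = 2.2425 / (0.019049 + 0.000286) = 116 kN.
Moment equilibrium about A: M_A = Σ(load moments about A) − R_B·L = 1687 − 116×12.1 = 283.1 kN·m.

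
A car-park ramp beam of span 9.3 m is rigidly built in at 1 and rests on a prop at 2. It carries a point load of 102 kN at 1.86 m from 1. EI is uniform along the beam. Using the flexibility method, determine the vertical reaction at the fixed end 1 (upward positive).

R_1 = 96.29 kN

Take the reaction at 2 as the redundant and release it; the primary structure is a cantilever fixed at 1.
Free-end deflection of the primary structure under the applied loading (downward +):
  point load 102 at a = 1.86: Pa²(3L − a)/(6EI) = 1531/EI
Flexibility coefficient — unit upward force at 2: δ_{22} = L³/(3EI) = 268.1/EI.
The prop prevents deflection at 2: R_2 = δ_0/δ_{22} = 1531/268.1 = 5.712 kN.
Vertical equilibrium: R_1 = ΣP − R_2 = 102 − 5.712 = 96.29 kN.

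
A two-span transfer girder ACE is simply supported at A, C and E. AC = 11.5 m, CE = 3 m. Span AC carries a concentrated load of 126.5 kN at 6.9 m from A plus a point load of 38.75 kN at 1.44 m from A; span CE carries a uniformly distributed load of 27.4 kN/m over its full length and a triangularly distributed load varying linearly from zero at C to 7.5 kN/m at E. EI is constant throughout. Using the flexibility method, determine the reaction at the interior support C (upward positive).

R_C = 230.9 kN

Release continuity at C by inserting a hinge; the redundant is the internal moment M_C. The primary structure is two simply-supported spans AC and CE.
Rotations at C on the released spans (each span's end-slope, ×1/EI):
  span AC: point load 126.5 at a = 6.9: Pab(L + a)/(6LEI) = 1071/EI
  span AC: point load 38.75 at a = 1.44: Pab(L + a)/(6LEI) = 105.3/EI
  span CE: UDL 27.4: wL³/(24EI) = 30.82/EI
  span CE: triangular load, peak 7.5: 7w₀L³/(360EI) = 3.938/EI
  relative rotation θ_0 = (1176 + 34.76)/EI = 1211/EI
A unit hogging moment at C produces rotation L₁/(3EI) + L₂/(3EI) = 4.833/EI.
Slope continuity at C: θ_0 = M_C·4.833/EI, so M_C = 1211/4.833 = 250.5 kN·m (hogging).
Span AC, ΣM about A with M_C applied at C: R_C^{AC}·11.5 = 928.6 + 250.5, so R_C^{AC} = 102.5 kN and R_A = 165.2 − 102.5 = 62.72 kN.
Span CE, ΣM about E: R_C^{CE}·3 = 134.6 + 250.5, so R_C^{CE} = 128.3 kN and R_E = 93.45 − 128.3 = -34.9 kN.
R_C = 102.5 + 128.3 = 230.9 kN.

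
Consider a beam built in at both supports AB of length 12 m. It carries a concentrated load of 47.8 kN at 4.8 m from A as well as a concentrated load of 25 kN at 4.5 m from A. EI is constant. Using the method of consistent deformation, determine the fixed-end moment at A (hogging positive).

Take the two fixed-end moments M_A, M_B as redundants; the released structure is the simple span AB.
End rotations of the released simple span under the applied load (×1/EI):
  at A: point load 47.8 at a = 4.8: Pab(L + b)/(6LEI) = 440.5/EI
  at B: point load 47.8 at a = 4.8: Pab(L + a)/(6LEI) = 385.5/EI
  at A: point load 25 at a = 4.5: Pab(L + b)/(6LEI) = 228.5/EI
  at B: point load 25 at a = 4.5: Pab(L + a)/(6LEI) = 193.4/EI
  θ_A0 = 669/EI,  θ_B0 = 578.8/EI
Flexibility coefficients: a unit moment at one end gives L/(3EI) there and L/(6EI) at the far end, so f₁₁ = f₂₂ = 4/EI and f₁₂ = f₂₁ = 2/EI.
Compatibility — zero rotation at each built-in end:
  4 M_A + 2 M_B = 669
  2 M_A + 4 M_B = 578.8
Solving the pair gives M_A = 126.5 kN·m and M_B = 81.43 kN·m (hogging).

M_A = 126.5 kN·m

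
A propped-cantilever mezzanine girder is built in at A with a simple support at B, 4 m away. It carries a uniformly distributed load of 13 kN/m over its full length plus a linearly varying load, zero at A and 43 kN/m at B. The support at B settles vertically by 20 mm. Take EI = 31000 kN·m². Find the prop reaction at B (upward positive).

Remove the prop at B; the released (primary) structure is a cantilever built in at A.
Deflection at B on the released cantilever, summing each load's contribution:
  UDL 13: wL⁴/(8EI) = 416/EI
  triangular load, peak 43 at the free end: 11w₀L⁴/(120EI) = 1009/EI
  δ_0 = 1425/EI
Tip deflection under a unit load at B: L³/(3EI) = 21.33/EI.
With EI = 31000 kN·m²: δ_0 = 0.04597 m and δ_{BB} = 0.000688 m/kN.
Compatibility — the beam at B must follow the support down by 0.02 m: δ_0 − R_B·δ_{BB} = 0.02, so R_B = (0.04597 − 0.02)/0.000688 = 37.74 kN.

R_B = 37.74 kN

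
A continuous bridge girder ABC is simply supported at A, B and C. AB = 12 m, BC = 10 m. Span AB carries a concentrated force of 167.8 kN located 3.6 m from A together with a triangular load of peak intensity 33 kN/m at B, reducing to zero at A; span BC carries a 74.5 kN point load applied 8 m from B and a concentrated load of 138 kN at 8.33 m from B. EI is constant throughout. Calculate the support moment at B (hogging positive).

M_B = 406.1 kN·m

Release continuity at B by inserting a hinge; the redundant is the internal moment M_B. The primary structure is two simply-supported spans AB and BC.
Rotations at B on the released spans (each span's end-slope, ×1/EI):
  span AB: point load 167.8 at a = 3.6: Pab(L + a)/(6LEI) = 1099/EI
  span AB: triangular load, peak 33: w₀L³/(45EI) = 1267/EI
  span BC: point load 74.5 at a = 8: Pab(L + b)/(6LEI) = 238.4/EI
  span BC: point load 138 at a = 8.33: Pab(L + b)/(6LEI) = 373.4/EI
  relative rotation θ_0 = (2367 + 611.8)/EI = 2978/EI
A unit hogging moment at B produces rotation L₁/(3EI) + L₂/(3EI) = 7.333/EI.
Compatibility: M_B·(L₁+L₂)/(3EI) = θ_0, giving M_B = 406.1 kN·m (hogging).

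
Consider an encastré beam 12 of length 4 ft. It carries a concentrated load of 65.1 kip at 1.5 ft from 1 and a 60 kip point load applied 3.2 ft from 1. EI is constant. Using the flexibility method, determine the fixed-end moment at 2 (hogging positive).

Release both end moments; the primary structure is a simply-supported span 12 with redundants M_1 and M_2.
End rotations of the released simple span under the applied load (×1/EI):
  at 1: point load 65.1 at a = 1.5: Pab(L + b)/(6LEI) = 66.12/EI
  at 2: point load 65.1 at a = 1.5: Pab(L + a)/(6LEI) = 55.95/EI
  at 1: point load 60 at a = 3.2: Pab(L + b)/(6LEI) = 30.72/EI
  at 2: point load 60 at a = 3.2: Pab(L + a)/(6LEI) = 46.08/EI
  θ_10 = 96.84/EI,  θ_20 = 102/EI
Flexibility coefficients: a unit moment at one end gives L/(3EI) there and L/(6EI) at the far end, so f₁₁ = f₂₂ = 1.333/EI and f₁₂ = f₂₁ = 0.6667/EI.
Compatibility — zero rotation at each built-in end:
  1.333 M_1 + 0.6667 M_2 = 96.84
  0.6667 M_1 + 1.333 M_2 = 102
Solving the pair gives M_1 = 45.82 kip·ft and M_2 = 53.61 kip·ft (hogging).

M_2 = 53.61 kip·ft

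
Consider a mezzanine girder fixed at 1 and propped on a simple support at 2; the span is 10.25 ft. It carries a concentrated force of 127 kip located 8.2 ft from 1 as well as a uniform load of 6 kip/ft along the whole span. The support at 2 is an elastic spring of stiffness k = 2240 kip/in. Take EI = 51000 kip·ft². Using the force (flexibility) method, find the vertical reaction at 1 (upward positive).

R_1 = 76.62 kip

Remove the prop at 2; the released (primary) structure is a cantilever built in at 1.
Downward deflection at the released point 2 due to the loads:
  point load 127 at a = 8.2: Pa²(3L − a)/(6EI) = 32094/EI
  UDL 6: wL⁴/(8EI) = 8279/EI
  δ_0 = 40373/EI
Flexibility coefficient — unit upward force at 2: δ_{22} = L³/(3EI) = 359/EI.
With EI = 51000 kip·ft²: δ_0 = 0.79162 ft and δ_{22} = 0.007039 ft/kip.
Compatibility — the spring shortens by R_2/k under the reaction it provides: δ_0 − R_2·δ_{22} = R_2/k. With 1/k = 1/(2240×12) ft/kip = 0.000037 ft/kip, R_2 = δ_0 / (δ_{22} + 1/k) = 0.79162 / (0.007039 + 0.000037) = 111.9 kip.
Vertical equilibrium: R_1 = ΣP − R_2 = 188.5 − 111.9 = 76.62 kip.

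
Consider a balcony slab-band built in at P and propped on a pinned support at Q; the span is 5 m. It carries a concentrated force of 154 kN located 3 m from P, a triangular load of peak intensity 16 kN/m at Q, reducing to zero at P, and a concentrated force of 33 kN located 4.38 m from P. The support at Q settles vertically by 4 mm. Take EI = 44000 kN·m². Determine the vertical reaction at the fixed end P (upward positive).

R_P = 115.8 kN

Remove the prop at Q; the released (primary) structure is a cantilever built in at P.
Deflection at Q on the released cantilever, summing each load's contribution:
  point load 154 at a = 3: Pa²(3L − a)/(6EI) = 2772/EI
  triangular load, peak 16 at the free end: 11w₀L⁴/(120EI) = 916.7/EI
  point load 33 at a = 4.38: Pa²(3L − a)/(6EI) = 1121/EI
  δ_0 = 4809/EI
Tip deflection under a unit load at Q: L³/(3EI) = 41.67/EI.
With EI = 44000 kN·m²: δ_0 = 0.1093 m and δ_{QQ} = 0.000947 m/kN.
Compatibility — the beam at Q must follow the support down by 0.004 m: δ_0 − R_Q·δ_{QQ} = 0.004, so R_Q = (0.1093 − 0.004)/0.000947 = 111.2 kN.
Vertical equilibrium: R_P = ΣP − R_Q = 227 − 111.2 = 115.8 kN.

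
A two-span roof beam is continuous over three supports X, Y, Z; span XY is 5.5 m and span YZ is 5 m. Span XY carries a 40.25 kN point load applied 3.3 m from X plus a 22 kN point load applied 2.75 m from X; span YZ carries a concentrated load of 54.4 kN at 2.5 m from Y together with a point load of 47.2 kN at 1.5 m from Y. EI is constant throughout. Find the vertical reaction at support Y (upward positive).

R_Y = 125.4 kN

Take M_Y as the redundant. Released structure: two simple spans XY and YZ with a hinge at Y.
Rotations at Y on the released spans (each span's end-slope, ×1/EI):
  span XY: point load 40.25 at a = 3.3: Pab(L + a)/(6LEI) = 77.92/EI
  span XY: point load 22 at a = 2.75: Pab(L + a)/(6LEI) = 41.59/EI
  span YZ: point load 54.4 at a = 2.5: Pab(L + b)/(6LEI) = 85/EI
  span YZ: point load 47.2 at a = 1.5: Pab(L + b)/(6LEI) = 70.21/EI
  relative rotation θ_0 = (119.5 + 155.2)/EI = 274.7/EI
A unit hogging moment at Y produces rotation L₁/(3EI) + L₂/(3EI) = 3.5/EI.
Compatibility: M_Y·(L₁+L₂)/(3EI) = θ_0, giving M_Y = 78.49 kN·m (hogging).
Span XY, ΣM about X with M_Y applied at Y: R_Y^{XY}·5.5 = 193.3 + 78.49, so R_Y^{XY} = 49.42 kN and R_X = 62.25 − 49.42 = 12.83 kN.
Span YZ, ΣM about Z: R_Y^{YZ}·5 = 301.2 + 78.49, so R_Y^{YZ} = 75.94 kN and R_Z = 101.6 − 75.94 = 25.66 kN.
R_Y = 49.42 + 75.94 = 125.4 kN.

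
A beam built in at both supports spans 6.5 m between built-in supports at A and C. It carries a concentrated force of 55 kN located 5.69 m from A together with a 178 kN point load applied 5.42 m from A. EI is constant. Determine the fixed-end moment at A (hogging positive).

Take the two fixed-end moments M_A, M_C as redundants; the released structure is the simple span AC.
On the primary (simply-supported) span, the end slopes from the loading are:
  at A: point load 55 at a = 5.69: Pab(L + b)/(6LEI) = 47.51/EI
  at C: point load 55 at a = 5.69: Pab(L + a)/(6LEI) = 79.23/EI
  at A: point load 178 at a = 5.42: Pab(L + b)/(6LEI) = 202.5/EI
  at C: point load 178 at a = 5.42: Pab(L + a)/(6LEI) = 318.5/EI
  θ_A0 = 250/EI,  θ_C0 = 397.7/EI
Flexibility coefficients: a unit moment at one end gives L/(3EI) there and L/(6EI) at the far end, so f₁₁ = f₂₂ = 2.167/EI and f₁₂ = f₂₁ = 1.083/EI.
Compatibility — zero rotation at each built-in end:
  2.167 M_A + 1.083 M_C = 250
  1.083 M_A + 2.167 M_C = 397.7
Solving the pair gives M_A = 31.49 kN·m and M_C = 167.8 kN·m (hogging).

M_A = 31.49 kN·m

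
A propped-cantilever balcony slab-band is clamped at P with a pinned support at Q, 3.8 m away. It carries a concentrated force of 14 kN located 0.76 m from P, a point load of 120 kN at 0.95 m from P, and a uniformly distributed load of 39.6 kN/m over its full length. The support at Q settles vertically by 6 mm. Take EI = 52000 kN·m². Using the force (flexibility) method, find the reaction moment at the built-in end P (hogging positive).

Release the roller at Q. Primary structure: cantilever fixed at P.
Primary-structure tip deflection at Q by superposition:
  point load 14 at a = 0.76: Pa²(3L − a)/(6EI) = 14.34/EI
  point load 120 at a = 0.95: Pa²(3L − a)/(6EI) = 188.6/EI
  UDL 39.6: wL⁴/(8EI) = 1032/EI
  δ_0 = 1235/EI
Tip deflection under a unit load at Q: L³/(3EI) = 18.29/EI.
With EI = 52000 kN·m²: δ_0 = 0.023752 m and δ_{QQ} = 0.000352 m/kN.
Compatibility — the beam at Q must follow the support down by 0.006 m: δ_0 − R_Q·δ_{QQ} = 0.006, so R_Q = (0.023752 − 0.006)/0.000352 = 50.47 kN.
Moment equilibrium about P: M_P = Σ(load moments about P) − R_Q·L = 410.6 − 50.47×3.8 = 218.8 kN·m.

M_P = 218.8 kN·m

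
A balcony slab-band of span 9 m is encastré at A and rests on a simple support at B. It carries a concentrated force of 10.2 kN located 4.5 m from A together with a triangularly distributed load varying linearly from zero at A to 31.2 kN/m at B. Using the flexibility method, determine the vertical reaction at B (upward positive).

Take the reaction at B as the redundant and release it; the primary structure is a cantilever fixed at A.
Deflection at B on the released cantilever, summing each load's contribution:
  point load 10.2 at a = 4.5: Pa²(3L − a)/(6EI) = 774.6/EI
  triangular load, peak 31.2 at the free end: 11w₀L⁴/(120EI) = 18764/EI
  δ_0 = 19539/EI
Tip deflection under a unit load at B: L³/(3EI) = 243/EI.
Compatibility at B: δ_0 − R_B·δ_{BB} = 0, so R_B = 19539/243 = 80.41 kN.

R_B = 80.41 kN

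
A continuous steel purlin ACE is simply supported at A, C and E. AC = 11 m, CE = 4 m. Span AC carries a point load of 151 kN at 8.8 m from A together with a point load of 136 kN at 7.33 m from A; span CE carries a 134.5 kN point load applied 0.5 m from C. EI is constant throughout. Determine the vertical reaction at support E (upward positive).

R_E = -81.52 kN

Insert a hinge at C; M_C is the redundant, and each span becomes simply supported.
End slopes at the hinge C, treating each span as simply supported:
  span AC: point load 151 at a = 8.8: Pab(L + a)/(6LEI) = 877/EI
  span AC: point load 136 at a = 7.33: Pab(L + a)/(6LEI) = 1016/EI
  span CE: point load 134.5 at a = 0.5: Pab(L + b)/(6LEI) = 73.55/EI
  relative rotation θ_0 = (1893 + 73.55)/EI = 1967/EI
A unit hogging moment at C produces rotation L₁/(3EI) + L₂/(3EI) = 5/EI.
Slope continuity at C: θ_0 = M_C·5/EI, so M_C = 1967/5 = 393.3 kN·m (hogging).
Span CE, ΣM about E: R_C^{CE}·4 = 470.8 + 393.3, so R_C^{CE} = 216 kN and R_E = 134.5 − 216 = -81.52 kN.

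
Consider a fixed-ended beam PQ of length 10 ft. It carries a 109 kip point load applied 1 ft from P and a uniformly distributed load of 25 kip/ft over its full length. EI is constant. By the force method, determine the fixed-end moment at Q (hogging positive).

Take the two fixed-end moments M_P, M_Q as redundants; the released structure is the simple span PQ.
End rotations of the released simple span under the applied load (×1/EI):
  at P: point load 109 at a = 1: Pab(L + b)/(6LEI) = 310.6/EI
  at Q: point load 109 at a = 1: Pab(L + a)/(6LEI) = 179.8/EI
  at P: UDL 25: wL³/(24EI) = 1042/EI
  at Q: UDL 25: wL³/(24EI) = 1042/EI
  θ_P0 = 1352/EI,  θ_Q0 = 1222/EI
Flexibility coefficients: a unit moment at one end gives L/(3EI) there and L/(6EI) at the far end, so f₁₁ = f₂₂ = 3.333/EI and f₁₂ = f₂₁ = 1.667/EI.
Compatibility — zero rotation at each built-in end:
  3.333 M_P + 1.667 M_Q = 1352
  1.667 M_P + 3.333 M_Q = 1222
Solving the pair gives M_P = 296.6 kip·ft and M_Q = 218.1 kip·ft (hogging).

M_Q = 218.1 kip·ft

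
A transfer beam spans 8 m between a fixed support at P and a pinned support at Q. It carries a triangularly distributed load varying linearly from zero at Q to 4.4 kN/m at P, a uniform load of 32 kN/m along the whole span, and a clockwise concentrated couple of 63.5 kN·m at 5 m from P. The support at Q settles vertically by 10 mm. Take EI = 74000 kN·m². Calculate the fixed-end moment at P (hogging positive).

M_P = 291.1 kN·m

Take the reaction at Q as the redundant and release it; the primary structure is a cantilever fixed at P.
Deflection at Q on the released cantilever, summing each load's contribution:
  triangular load, peak 4.4 at the fixed end: w₀L⁴/(30EI) = 600.7/EI
  UDL 32: wL⁴/(8EI) = 16384/EI
  clockwise couple 63.5 at a = 5: M₀a(2L − a)/(2EI) = 1746/EI
  δ_0 = 18731/EI
Flexibility coefficient — unit upward force at Q: δ_{QQ} = L³/(3EI) = 170.7/EI.
With EI = 74000 kN·m²: δ_0 = 0.25312 m and δ_{QQ} = 0.002306 m/kN.
Compatibility — the beam at Q must follow the support down by 0.01 m: δ_0 − R_Q·δ_{QQ} = 0.01, so R_Q = (0.25312 − 0.01)/0.002306 = 105.4 kN.
Moment equilibrium about P: M_P = Σ(load moments about P) − R_Q·L = 1134 − 105.4×8 = 291.1 kN·m.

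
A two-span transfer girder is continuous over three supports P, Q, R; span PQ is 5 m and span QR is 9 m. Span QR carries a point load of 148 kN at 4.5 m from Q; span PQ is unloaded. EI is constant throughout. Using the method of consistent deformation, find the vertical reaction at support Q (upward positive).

Insert a hinge at Q; M_Q is the redundant, and each span becomes simply supported.
Discontinuity in slope at Q on the released structure — sum the simple-span end rotations:
  span QR: point load 148 at a = 4.5: Pab(L + b)/(6LEI) = 749.2/EI
  relative rotation θ_0 = (0 + 749.2)/EI = 749.2/EI
A unit hogging moment at Q produces rotation L₁/(3EI) + L₂/(3EI) = 4.667/EI.
Slope continuity at Q: θ_0 = M_Q·4.667/EI, so M_Q = 749.2/4.667 = 160.6 kN·m (hogging).
Span PQ, ΣM about P with M_Q applied at Q: R_Q^{PQ}·5 = 0 + 160.6, so R_Q^{PQ} = 32.11 kN and R_P = 0 − 32.11 = -32.11 kN.
Span QR, ΣM about R: R_Q^{QR}·9 = 666 + 160.6, so R_Q^{QR} = 91.84 kN and R_R = 148 − 91.84 = 56.16 kN.
R_Q = 32.11 + 91.84 = 124 kN.

R_Q = 124 kN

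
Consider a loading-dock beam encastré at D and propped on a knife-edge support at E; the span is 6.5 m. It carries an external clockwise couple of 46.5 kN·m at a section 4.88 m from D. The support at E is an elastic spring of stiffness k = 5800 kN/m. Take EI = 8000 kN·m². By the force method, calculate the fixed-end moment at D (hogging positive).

Choose R_E as the redundant. The primary structure is the cantilever fixed at D.
Deflection at E on the released cantilever, summing each load's contribution:
  clockwise couple 46.5 at a = 4.88: M₀a(2L − a)/(2EI) = 921.3/EI
Flexibility coefficient — unit upward force at E: δ_{EE} = L³/(3EI) = 91.54/EI.
With EI = 8000 kN·m²: δ_0 = 0.11516 m and δ_{EE} = 0.011443 m/kN.
Compatibility — the spring shortens by R_E/k under the reaction it provides: δ_0 − R_E·δ_{EE} = R_E/k. With 1/k = 0.000172 m/kN, R_E = δ_0 / (δ_{EE} + 1/k) = 0.11516 / (0.011443 + 0.000172) = 9.915 kN.
Moment equilibrium about D: M_D = Σ(load moments about D) − R_E·L = 46.5 − 9.915×6.5 = -17.95 kN·m.

M_D = -17.95 kN·m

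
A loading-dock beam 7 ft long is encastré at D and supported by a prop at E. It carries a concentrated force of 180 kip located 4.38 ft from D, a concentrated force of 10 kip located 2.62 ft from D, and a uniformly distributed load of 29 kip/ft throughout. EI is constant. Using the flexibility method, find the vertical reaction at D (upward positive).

Release the roller at E. Primary structure: cantilever fixed at D.
Deflection at E on the released cantilever, summing each load's contribution:
  point load 180 at a = 4.38: Pa²(3L − a)/(6EI) = 9565/EI
  point load 10 at a = 2.62: Pa²(3L − a)/(6EI) = 210.3/EI
  UDL 29: wL⁴/(8EI) = 8704/EI
  δ_0 = 18479/EI
Tip deflection under a unit load at E: L³/(3EI) = 114.3/EI.
Compatibility at E: δ_0 − R_E·δ_{EE} = 0, so R_E = 18479/114.3 = 161.6 kip.
Vertical equilibrium: R_D = ΣP − R_E = 393 − 161.6 = 231.4 kip.

R_D = 231.4 kip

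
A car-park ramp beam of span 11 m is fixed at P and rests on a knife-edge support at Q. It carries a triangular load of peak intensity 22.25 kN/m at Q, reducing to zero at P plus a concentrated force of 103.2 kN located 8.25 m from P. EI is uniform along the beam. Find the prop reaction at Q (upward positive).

Take the reaction at Q as the redundant and release it; the primary structure is a cantilever fixed at P.
Deflection at Q on the released cantilever, summing each load's contribution:
  triangular load, peak 22.25 at the free end: 11w₀L⁴/(120EI) = 29862/EI
  point load 103.2 at a = 8.25: Pa²(3L − a)/(6EI) = 28974/EI
  δ_0 = 58836/EI
Tip deflection under a unit load at Q: L³/(3EI) = 443.7/EI.
The prop prevents deflection at Q: R_Q = δ_0/δ_{QQ} = 58836/443.7 = 132.6 kN.

R_Q = 132.6 kN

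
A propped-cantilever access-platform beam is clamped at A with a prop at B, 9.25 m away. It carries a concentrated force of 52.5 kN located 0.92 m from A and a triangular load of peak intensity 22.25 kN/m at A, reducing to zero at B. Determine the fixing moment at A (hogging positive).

Release the roller at B. Primary structure: cantilever fixed at A.
Primary-structure tip deflection at B by superposition:
  point load 52.5 at a = 0.92: Pa²(3L − a)/(6EI) = 198.7/EI
  triangular load, peak 22.25 at the fixed end: w₀L⁴/(30EI) = 5430/EI
  δ_0 = 5628/EI
Flexibility coefficient — unit upward force at B: δ_{BB} = L³/(3EI) = 263.8/EI.
The prop prevents deflection at B: R_B = δ_0/δ_{BB} = 5628/263.8 = 21.33 kN.
Moment equilibrium about A: M_A = Σ(load moments about A) − R_B·L = 365.6 − 21.33×9.25 = 168.3 kN·m.

M_A = 168.3 kN·m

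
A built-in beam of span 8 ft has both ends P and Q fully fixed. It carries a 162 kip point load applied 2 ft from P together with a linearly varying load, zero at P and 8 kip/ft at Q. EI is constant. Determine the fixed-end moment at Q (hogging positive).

M_Q = 86.35 kip·ft

Release both end moments; the primary structure is a simply-supported span PQ with redundants M_P and M_Q.
On the primary (simply-supported) span, the end slopes from the loading are:
  at P: point load 162 at a = 2: Pab(L + b)/(6LEI) = 567/EI
  at Q: point load 162 at a = 2: Pab(L + a)/(6LEI) = 405/EI
  at P: triangular load, peak 8: 7w₀L³/(360EI) = 79.64/EI
  at Q: triangular load, peak 8: w₀L³/(45EI) = 91.02/EI
  θ_P0 = 646.6/EI,  θ_Q0 = 496/EI
Flexibility coefficients: a unit moment at one end gives L/(3EI) there and L/(6EI) at the far end, so f₁₁ = f₂₂ = 2.667/EI and f₁₂ = f₂₁ = 1.333/EI.
Compatibility — zero rotation at each built-in end:
  2.667 M_P + 1.333 M_Q = 646.6
  1.333 M_P + 2.667 M_Q = 496
Solving the pair gives M_P = 199.3 kip·ft and M_Q = 86.35 kip·ft (hogging).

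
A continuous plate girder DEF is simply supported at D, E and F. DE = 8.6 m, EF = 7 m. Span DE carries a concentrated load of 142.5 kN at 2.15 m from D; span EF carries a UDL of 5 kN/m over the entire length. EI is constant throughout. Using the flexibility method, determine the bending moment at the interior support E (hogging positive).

M_E = 92.91 kN·m

Release continuity at E by inserting a hinge; the redundant is the internal moment M_E. The primary structure is two simply-supported spans DE and EF.
Discontinuity in slope at E on the released structure — sum the simple-span end rotations:
  span DE: point load 142.5 at a = 2.15: Pab(L + a)/(6LEI) = 411.7/EI
  span EF: UDL 5: wL³/(24EI) = 71.46/EI
  relative rotation θ_0 = (411.7 + 71.46)/EI = 483.1/EI
A unit hogging moment at E produces rotation L₁/(3EI) + L₂/(3EI) = 5.2/EI.
Slope continuity at E: θ_0 = M_E·5.2/EI, so M_E = 483.1/5.2 = 92.91 kN·m (hogging).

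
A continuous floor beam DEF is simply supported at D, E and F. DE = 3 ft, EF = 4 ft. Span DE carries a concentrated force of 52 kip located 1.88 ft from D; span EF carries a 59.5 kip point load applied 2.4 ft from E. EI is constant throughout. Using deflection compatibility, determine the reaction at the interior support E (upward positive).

R_E = 77.14 kip

Take M_E as the redundant. Released structure: two simple spans DE and EF with a hinge at E.
Rotations at E on the released spans (each span's end-slope, ×1/EI):
  span DE: point load 52 at a = 1.88: Pab(L + a)/(6LEI) = 29.68/EI
  span EF: point load 59.5 at a = 2.4: Pab(L + b)/(6LEI) = 53.31/EI
  relative rotation θ_0 = (29.68 + 53.31)/EI = 83/EI
A unit hogging moment at E produces rotation L₁/(3EI) + L₂/(3EI) = 2.333/EI.
Slope continuity at E: θ_0 = M_E·2.333/EI, so M_E = 83/2.333 = 35.57 kip·ft (hogging).
Span DE, ΣM about D with M_E applied at E: R_E^{DE}·3 = 97.76 + 35.57, so R_E^{DE} = 44.44 kip and R_D = 52 − 44.44 = 7.557 kip.
Span EF, ΣM about F: R_E^{EF}·4 = 95.2 + 35.57, so R_E^{EF} = 32.69 kip and R_F = 59.5 − 32.69 = 26.81 kip.
R_E = 44.44 + 32.69 = 77.14 kip.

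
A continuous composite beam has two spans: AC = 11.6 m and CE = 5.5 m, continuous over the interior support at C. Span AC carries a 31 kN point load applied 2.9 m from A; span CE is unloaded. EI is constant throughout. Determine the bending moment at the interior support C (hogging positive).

Insert a hinge at C; M_C is the redundant, and each span becomes simply supported.
Rotations at C on the released spans (each span's end-slope, ×1/EI):
  span AC: point load 31 at a = 2.9: Pab(L + a)/(6LEI) = 162.9/EI
  relative rotation θ_0 = (162.9 + 0)/EI = 162.9/EI
A unit hogging moment at C produces rotation L₁/(3EI) + L₂/(3EI) = 5.7/EI.
Slope continuity at C: θ_0 = M_C·5.7/EI, so M_C = 162.9/5.7 = 28.59 kN·m (hogging).

M_C = 28.59 kN·m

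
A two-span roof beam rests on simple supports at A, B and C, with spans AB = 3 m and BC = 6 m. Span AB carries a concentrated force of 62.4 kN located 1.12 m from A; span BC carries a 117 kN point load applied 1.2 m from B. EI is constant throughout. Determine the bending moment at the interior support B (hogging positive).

Take M_B as the redundant. Released structure: two simple spans AB and BC with a hinge at B.
Rotations at B on the released spans (each span's end-slope, ×1/EI):
  span AB: point load 62.4 at a = 1.12: Pab(L + a)/(6LEI) = 30.07/EI
  span BC: point load 117 at a = 1.2: Pab(L + b)/(6LEI) = 202.2/EI
  relative rotation θ_0 = (30.07 + 202.2)/EI = 232.2/EI
A unit hogging moment at B produces rotation L₁/(3EI) + L₂/(3EI) = 3/EI.
Slope continuity at B: θ_0 = M_B·3/EI, so M_B = 232.2/3 = 77.42 kN·m (hogging).

M_B = 77.42 kN·m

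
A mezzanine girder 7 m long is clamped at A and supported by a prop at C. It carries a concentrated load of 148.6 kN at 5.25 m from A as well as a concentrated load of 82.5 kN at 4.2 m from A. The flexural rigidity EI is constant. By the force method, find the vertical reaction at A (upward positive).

R_A = 101.4 kN

Release the roller at C. Primary structure: cantilever fixed at A.
Free-end deflection of the primary structure under the applied loading (downward +):
  point load 148.6 at a = 5.25: Pa²(3L − a)/(6EI) = 10751/EI
  point load 82.5 at a = 4.2: Pa²(3L − a)/(6EI) = 4075/EI
  δ_0 = 14826/EI
Tip deflection under a unit load at C: L³/(3EI) = 114.3/EI.
The prop prevents deflection at C: R_C = δ_0/δ_{CC} = 14826/114.3 = 129.7 kN.
Vertical equilibrium: R_A = ΣP − R_C = 231.1 − 129.7 = 101.4 kN.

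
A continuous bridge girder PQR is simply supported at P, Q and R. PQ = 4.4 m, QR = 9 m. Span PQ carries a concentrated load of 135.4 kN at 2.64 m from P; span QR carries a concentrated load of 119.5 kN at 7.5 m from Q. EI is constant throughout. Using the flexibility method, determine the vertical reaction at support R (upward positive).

R_R = 88.91 kN

Take M_Q as the redundant. Released structure: two simple spans PQ and QR with a hinge at Q.
End slopes at the hinge Q, treating each span as simply supported:
  span PQ: point load 135.4 at a = 2.64: Pab(L + a)/(6LEI) = 167.8/EI
  span QR: point load 119.5 at a = 7.5: Pab(L + b)/(6LEI) = 261.4/EI
  relative rotation θ_0 = (167.8 + 261.4)/EI = 429.2/EI
A unit hogging moment at Q produces rotation L₁/(3EI) + L₂/(3EI) = 4.467/EI.
Slope continuity at Q: θ_0 = M_Q·4.467/EI, so M_Q = 429.2/4.467 = 96.08 kN·m (hogging).
Span QR, ΣM about R: R_Q^{QR}·9 = 179.2 + 96.08, so R_Q^{QR} = 30.59 kN and R_R = 119.5 − 30.59 = 88.91 kN.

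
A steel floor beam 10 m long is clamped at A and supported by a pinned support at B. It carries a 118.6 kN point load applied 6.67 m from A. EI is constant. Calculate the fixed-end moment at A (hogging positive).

M_A = 175.6 kN·m

Choose R_B as the redundant. The primary structure is the cantilever fixed at A.
Free-end deflection of the primary structure under the applied loading (downward +):
  point load 118.6 at a = 6.67: Pa²(3L − a)/(6EI) = 20516/EI
Tip deflection under a unit load at B: L³/(3EI) = 333.3/EI.
The prop prevents deflection at B: R_B = δ_0/δ_{BB} = 20516/333.3 = 61.55 kN.
Moment equilibrium about A: M_A = Σ(load moments about A) − R_B·L = 791.1 − 61.55×10 = 175.6 kN·m.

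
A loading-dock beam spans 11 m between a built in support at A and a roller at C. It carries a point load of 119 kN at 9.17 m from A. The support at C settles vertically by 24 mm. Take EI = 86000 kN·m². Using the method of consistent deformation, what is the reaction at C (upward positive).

R_C = 84.93 kN

Choose R_C as the redundant. The primary structure is the cantilever fixed at A.
Free-end deflection of the primary structure under the applied loading (downward +):
  point load 119 at a = 9.17: Pa²(3L − a)/(6EI) = 39743/EI
Tip deflection under a unit load at C: L³/(3EI) = 443.7/EI.
With EI = 86000 kN·m²: δ_0 = 0.46213 m and δ_{CC} = 0.005159 m/kN.
Compatibility — the beam at C must follow the support down by 0.024 m: δ_0 − R_C·δ_{CC} = 0.024, so R_C = (0.46213 − 0.024)/0.005159 = 84.93 kN.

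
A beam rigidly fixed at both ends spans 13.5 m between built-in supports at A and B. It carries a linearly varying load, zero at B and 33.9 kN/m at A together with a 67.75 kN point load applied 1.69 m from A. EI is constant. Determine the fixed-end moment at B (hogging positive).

M_B = 218.5 kN·m

Take the two fixed-end moments M_A, M_B as redundants; the released structure is the simple span AB.
Simple-span end rotations at A and B under the given loads:
  at A: triangular load, peak 33.9: w₀L³/(45EI) = 1853/EI
  at B: triangular load, peak 33.9: 7w₀L³/(360EI) = 1622/EI
  at A: point load 67.75 at a = 1.69: Pab(L + b)/(6LEI) = 422.5/EI
  at B: point load 67.75 at a = 1.69: Pab(L + a)/(6LEI) = 253.6/EI
  θ_A0 = 2276/EI,  θ_B0 = 1875/EI
Flexibility coefficients: a unit moment at one end gives L/(3EI) there and L/(6EI) at the far end, so f₁₁ = f₂₂ = 4.5/EI and f₁₂ = f₂₁ = 2.25/EI.
Compatibility — zero rotation at each built-in end:
  4.5 M_A + 2.25 M_B = 2276
  2.25 M_A + 4.5 M_B = 1875
Solving the pair gives M_A = 396.5 kN·m and M_B = 218.5 kN·m (hogging).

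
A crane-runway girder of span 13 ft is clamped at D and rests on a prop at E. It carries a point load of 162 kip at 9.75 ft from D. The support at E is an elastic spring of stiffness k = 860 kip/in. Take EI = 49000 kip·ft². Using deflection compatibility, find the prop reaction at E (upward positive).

Remove the prop at E; the released (primary) structure is a cantilever built in at D.
Downward deflection at the released point E due to the loads:
  point load 162 at a = 9.75: Pa²(3L − a)/(6EI) = 75076/EI
Tip deflection under a unit load at E: L³/(3EI) = 732.3/EI.
With EI = 49000 kip·ft²: δ_0 = 1.5322 ft and δ_{EE} = 0.014946 ft/kip.
Compatibility — the spring shortens by R_E/k under the reaction it provides: δ_0 − R_E·δ_{EE} = R_E/k. With 1/k = 1/(860×12) ft/kip = 0.000097 ft/kip, R_E = δ_0 / (δ_{EE} + 1/k) = 1.5322 / (0.014946 + 0.000097) = 101.9 kip.

R_E = 101.9 kip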